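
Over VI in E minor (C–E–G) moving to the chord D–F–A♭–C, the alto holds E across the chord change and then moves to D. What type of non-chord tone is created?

The harmony at that moment is D half-diminished seventh chord (D, F, A♭, C); E is not a chord tone.
It is held over (the same pitch as the preceding E) and left by step down to D.
Held over from the previous chord and resolving down by step — a suspension.

E is a suspension.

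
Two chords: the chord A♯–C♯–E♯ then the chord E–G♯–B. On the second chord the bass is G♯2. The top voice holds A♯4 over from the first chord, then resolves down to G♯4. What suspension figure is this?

9–8 suspension.

At the second chord the bass is G♯2. The suspended A♯4 lies a ninth above the bass; after resolving down by step to G♯4, the interval above the bass becomes an octave.
Suspension figures are named by those two intervals: 9–8.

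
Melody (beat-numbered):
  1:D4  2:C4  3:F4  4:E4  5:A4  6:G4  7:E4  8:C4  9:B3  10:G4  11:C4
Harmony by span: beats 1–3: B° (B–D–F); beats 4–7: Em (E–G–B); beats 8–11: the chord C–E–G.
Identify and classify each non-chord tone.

C4 (beat 2) — escape tone; A4 (beat 5) — appoggiatura; B3 (beat 9) — escape tone.

The harmony at that moment is B diminished triad (B, D, F); C4 is not a chord tone.
It is approached by step down from D4 and left by leap up to F4.
Step in, leap out — an escape tone.
The harmony at that moment is E minor triad (E, G, B); A4 is not a chord tone.
It is approached by leap up from E4 and left by step down to G4.
Leap in, step out — an appoggiatura.
The harmony at that moment is C major triad (C, E, G); B3 is not a chord tone.
It is approached by step down from C4 and left by leap up to G4.
Step in, leap out — an escape tone.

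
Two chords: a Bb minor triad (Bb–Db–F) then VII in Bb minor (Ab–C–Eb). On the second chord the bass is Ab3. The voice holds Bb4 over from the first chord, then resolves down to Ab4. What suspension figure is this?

At the second chord the bass is Ab3. The suspended Bb4 lies a ninth above the bass; after resolving down by step to Ab4, the interval above the bass becomes an octave.
Suspension figures are named by those two intervals: 9–8.

9–8 suspension.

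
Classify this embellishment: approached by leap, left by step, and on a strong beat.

Appoggiatura.

Approach: by leap. Departure: by step. Metric position: strong.
Leap in, step out, in a metrically strong position — an appoggiatura. (It is the mirror image of the escape tone, which steps in and leaps out from a weak position.)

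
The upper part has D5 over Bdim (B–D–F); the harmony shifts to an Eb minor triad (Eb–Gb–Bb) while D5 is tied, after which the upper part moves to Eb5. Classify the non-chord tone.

D5 is a retardation.

The harmony at that moment is Eb minor triad (Eb, Gb, Bb); D5 is not a chord tone.
It is held over (the same pitch as the preceding D5) and left by step up to Eb5.
Held over from the previous chord and resolving up by step — a retardation.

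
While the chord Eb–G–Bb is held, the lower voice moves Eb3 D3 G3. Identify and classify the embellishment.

D3 is an escape tone.

The harmony at that moment is Eb major triad (Eb, G, Bb); D3 is not a chord tone.
It is approached by step down from Eb3 and left by leap up to G3.
Step in, leap out — an escape tone.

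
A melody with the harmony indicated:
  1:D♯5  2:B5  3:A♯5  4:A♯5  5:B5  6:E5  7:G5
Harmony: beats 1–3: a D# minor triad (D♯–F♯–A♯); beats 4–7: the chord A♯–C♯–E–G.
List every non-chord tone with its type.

B5 (beat 2) — appoggiatura; B5 (beat 5) — escape tone.

The harmony at that moment is D♯ minor triad (D♯, F♯, A♯); B5 is not a chord tone.
It is approached by leap up from D♯5 and left by step down to A♯5.
Leap in, step out — an appoggiatura.
The harmony at that moment is A♯ diminished seventh chord (A♯, C♯, E, G); B5 is not a chord tone.
It is approached by step up from A♯5 and left by leap down to E5.
Step in, leap out — an escape tone.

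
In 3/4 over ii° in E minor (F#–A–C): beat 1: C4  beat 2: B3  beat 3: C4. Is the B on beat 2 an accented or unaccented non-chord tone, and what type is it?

Unaccented neighbor tone.

The harmony at that moment is F# diminished triad (F#, A, C); B3 is not a chord tone.
It is approached by step down from C4 and left by step up to C4.
Step away and step back to the same note — a neighbor tone (lower neighbor).
It falls on a weak beat, so it is unaccented.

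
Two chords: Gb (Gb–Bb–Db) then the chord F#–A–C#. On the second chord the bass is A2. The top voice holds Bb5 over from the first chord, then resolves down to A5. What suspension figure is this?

9–8 suspension.

At the second chord the bass is A2. The suspended Bb5 lies a ninth above the bass; after resolving down by step to A5, the interval above the bass becomes an octave.
Suspension figures are named by those two intervals: 9–8.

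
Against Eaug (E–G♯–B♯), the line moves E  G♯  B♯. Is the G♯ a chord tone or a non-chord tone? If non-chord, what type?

E augmented triad contains E, G♯, B♯; G♯ is the third, so it is a chord tone.

Chord tone (the third of E augmented triad).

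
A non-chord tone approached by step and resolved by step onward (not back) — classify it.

Passing tone.

Approach: by step. Departure: by step, continuing in the same direction.
Stepwise on both sides with no change of direction means the note fills in the space between two different chord tones — a passing tone. (Had it turned back to its starting note it would be a neighbor tone instead.)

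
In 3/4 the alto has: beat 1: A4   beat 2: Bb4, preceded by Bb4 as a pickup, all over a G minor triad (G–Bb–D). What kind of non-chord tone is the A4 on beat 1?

Lower neighbor tone.

The harmony at that moment is G minor triad (G, Bb, D); A4 is not a chord tone.
It is approached by step down from Bb4 and left by step up to Bb4.
Step away and step back to the same note — a neighbor tone (lower neighbor).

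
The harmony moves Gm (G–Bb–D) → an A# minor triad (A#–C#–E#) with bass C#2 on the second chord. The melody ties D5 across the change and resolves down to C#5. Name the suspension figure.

9–8 suspension.

At the second chord the bass is C#2. The suspended D5 lies a ninth above the bass; after resolving down by step to C#5, the interval above the bass becomes an octave.
Suspension figures are named by those two intervals: 9–8.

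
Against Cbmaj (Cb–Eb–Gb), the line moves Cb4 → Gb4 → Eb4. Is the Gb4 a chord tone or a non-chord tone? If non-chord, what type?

Cb major triad contains Cb, Eb, Gb; Gb is the fifth, so it is a chord tone.

Chord tone (the fifth of Cb major triad).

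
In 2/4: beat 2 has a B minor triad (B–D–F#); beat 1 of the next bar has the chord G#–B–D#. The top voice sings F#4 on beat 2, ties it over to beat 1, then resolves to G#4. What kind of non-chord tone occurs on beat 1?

The harmony at that moment is G# minor triad (G#, B, D#); F#4 is not a chord tone.
It is held over (the same pitch as the preceding F#4) and left by step up to G#4.
Held over from the previous chord and resolving up by step — a retardation.

Retardation.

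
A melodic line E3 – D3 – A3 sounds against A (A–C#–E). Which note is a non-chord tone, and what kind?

The harmony at that moment is A major triad (A, C#, E); D3 is not a chord tone.
It is approached by step down from E3 and left by leap up to A3.
Step in, leap out — an escape tone.

D3 is an escape tone.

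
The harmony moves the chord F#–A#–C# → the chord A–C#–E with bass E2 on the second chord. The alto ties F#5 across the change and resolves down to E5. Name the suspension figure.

At the second chord the bass is E2. The suspended F#5 lies a ninth above the bass; after resolving down by step to E5, the interval above the bass becomes an octave.
Suspension figures are named by those two intervals: 9–8.

9–8 suspension.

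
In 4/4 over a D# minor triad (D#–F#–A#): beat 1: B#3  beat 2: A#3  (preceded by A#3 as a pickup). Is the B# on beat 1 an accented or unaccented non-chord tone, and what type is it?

Accented neighbor tone.

The harmony at that moment is D# minor triad (D#, F#, A#); B#3 is not a chord tone.
It is approached by step up from A#3 and left by step down to A#3.
Step away and step back to the same note — a neighbor tone (upper neighbor).
It falls on the downbeat, so it is accented.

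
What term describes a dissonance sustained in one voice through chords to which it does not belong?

Approach: none. Departure: none — a single pitch is sustained while the chords change around it, passing through harmonies that do not contain it.
No melodic motion at all; the dissonance is created entirely by the moving harmonies against the stationary note — a pedal tone (pedal point).

Pedal tone.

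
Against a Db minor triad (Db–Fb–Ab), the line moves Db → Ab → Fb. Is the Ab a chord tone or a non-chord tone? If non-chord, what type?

Chord tone (the fifth of Db minor triad).

Db minor triad contains Db, Fb, Ab; Ab is the fifth, so it is a chord tone.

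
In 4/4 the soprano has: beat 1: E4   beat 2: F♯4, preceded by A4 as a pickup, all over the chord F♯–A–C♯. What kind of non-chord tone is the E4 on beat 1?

Appoggiatura.

The harmony at that moment is F♯ minor triad (F♯, A, C♯); E4 is not a chord tone.
It is approached by leap down from A4 and left by step up to F♯4.
Leap in, step out, metrically accented — an appoggiatura.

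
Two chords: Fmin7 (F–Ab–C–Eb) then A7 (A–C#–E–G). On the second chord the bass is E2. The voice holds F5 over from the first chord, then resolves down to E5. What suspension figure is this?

9–8 suspension.

At the second chord the bass is E2. The suspended F5 lies a ninth above the bass; after resolving down by step to E5, the interval above the bass becomes an octave.
Suspension figures are named by those two intervals: 9–8.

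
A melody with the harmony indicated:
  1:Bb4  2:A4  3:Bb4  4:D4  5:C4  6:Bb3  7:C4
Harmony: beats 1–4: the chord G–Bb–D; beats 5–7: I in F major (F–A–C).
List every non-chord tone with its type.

A4 (beat 2) — neighbor tone; Bb3 (beat 6) — neighbor tone.

The harmony at that moment is G minor triad (G, Bb, D); A4 is not a chord tone.
It is approached by step down from Bb4 and left by step up to Bb4.
Step away and step back to the same note — a neighbor tone (lower neighbor).
The harmony at that moment is F major triad (F, A, C); Bb3 is not a chord tone.
It is approached by step down from C4 and left by step up to C4.
Step away and step back to the same note — a neighbor tone (lower neighbor).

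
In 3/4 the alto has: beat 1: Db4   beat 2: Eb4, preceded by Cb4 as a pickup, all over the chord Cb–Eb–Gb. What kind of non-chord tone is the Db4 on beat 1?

The harmony at that moment is Cb major triad (Cb, Eb, Gb); Db4 is not a chord tone.
It is approached by step up from Cb4 and left by step up to Eb4.
Step in, step out in the same direction — a passing tone.

Passing tone.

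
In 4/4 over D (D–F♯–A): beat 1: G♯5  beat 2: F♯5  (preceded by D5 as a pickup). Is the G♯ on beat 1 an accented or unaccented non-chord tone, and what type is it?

The harmony at that moment is D major triad (D, F♯, A); G♯5 is not a chord tone.
It is approached by leap up from D5 and left by step down to F♯5.
Leap in, step out — an appoggiatura.
It falls on the downbeat, so it is accented.

Accented appoggiatura.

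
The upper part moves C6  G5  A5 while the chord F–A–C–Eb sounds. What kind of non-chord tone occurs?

G5 is an appoggiatura.

The harmony at that moment is F dominant seventh chord (F, A, C, Eb); G5 is not a chord tone.
It is approached by leap down from C6 and left by step up to A5.
Leap in, step out — an appoggiatura.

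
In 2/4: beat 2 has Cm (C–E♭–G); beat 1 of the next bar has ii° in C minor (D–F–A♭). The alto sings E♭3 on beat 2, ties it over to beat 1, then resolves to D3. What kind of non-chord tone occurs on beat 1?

Suspension.

The harmony at that moment is D diminished triad (D, F, A♭); E♭3 is not a chord tone.
It is held over (the same pitch as the preceding E♭3) and left by step down to D3.
Held over from the previous chord and resolving down by step — a suspension.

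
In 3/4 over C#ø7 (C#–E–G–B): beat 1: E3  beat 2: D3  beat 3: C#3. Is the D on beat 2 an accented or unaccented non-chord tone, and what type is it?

Unaccented passing tone.

The harmony at that moment is C# half-diminished seventh chord (C#, E, G, B); D3 is not a chord tone.
It is approached by step down from E3 and left by step down to C#3.
Step in, step out in the same direction — a passing tone.
It falls on a weak beat, so it is unaccented.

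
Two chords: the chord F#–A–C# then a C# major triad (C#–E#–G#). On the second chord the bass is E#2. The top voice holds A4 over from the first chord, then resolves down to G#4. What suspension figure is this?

4–3 suspension.

At the second chord the bass is E#2. The suspended A4 lies a fourth above the bass; after resolving down by step to G#4, the interval above the bass becomes a third.
Suspension figures are named by those two intervals: 4–3.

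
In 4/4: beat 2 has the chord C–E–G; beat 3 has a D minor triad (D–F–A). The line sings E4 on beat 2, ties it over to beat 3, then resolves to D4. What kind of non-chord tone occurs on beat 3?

Suspension.

The harmony at that moment is D minor triad (D, F, A); E4 is not a chord tone.
It is held over (the same pitch as the preceding E4) and left by step down to D4.
Held over from the previous chord and resolving down by step — a suspension.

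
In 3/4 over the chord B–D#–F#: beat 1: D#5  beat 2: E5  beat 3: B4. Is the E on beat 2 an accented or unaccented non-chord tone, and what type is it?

Unaccented escape tone.

The harmony at that moment is B major triad (B, D#, F#); E5 is not a chord tone.
It is approached by step up from D#5 and left by leap down to B4.
Step in, leap out — an escape tone.
It falls on a weak beat, so it is unaccented.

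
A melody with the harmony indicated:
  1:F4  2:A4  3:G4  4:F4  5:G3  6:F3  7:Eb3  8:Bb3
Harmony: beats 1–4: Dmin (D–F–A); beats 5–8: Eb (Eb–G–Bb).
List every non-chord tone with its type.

The harmony at that moment is D minor triad (D, F, A); G4 is not a chord tone.
It is approached by step down from A4 and left by step down to F4.
Step in, step out in the same direction — a passing tone.
The harmony at that moment is Eb major triad (Eb, G, Bb); F3 is not a chord tone.
It is approached by step down from G3 and left by step down to Eb3.
Step in, step out in the same direction — a passing tone.

G4 (beat 3) — passing tone; F3 (beat 6) — passing tone.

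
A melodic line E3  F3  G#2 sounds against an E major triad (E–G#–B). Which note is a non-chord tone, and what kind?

The harmony at that moment is E major triad (E, G#, B); F3 is not a chord tone.
It is approached by step up from E3 and left by leap down to G#2.
Step in, leap out — an escape tone.

F3 is an escape tone.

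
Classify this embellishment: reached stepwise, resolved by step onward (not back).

Approach: by step. Departure: by step, continuing in the same direction.
Stepwise on both sides with no change of direction means the note fills in the space between two different chord tones — a passing tone. (Had it turned back to its starting note it would be a neighbor tone instead.)

Passing tone.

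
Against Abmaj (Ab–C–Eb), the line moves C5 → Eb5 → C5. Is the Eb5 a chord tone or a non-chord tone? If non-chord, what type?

Ab major triad contains Ab, C, Eb; Eb is the fifth, so it is a chord tone.

Chord tone (the fifth of Ab major triad).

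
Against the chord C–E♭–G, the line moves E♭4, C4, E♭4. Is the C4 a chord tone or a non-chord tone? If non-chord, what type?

Chord tone (the root of C minor triad).

C minor triad contains C, E♭, G; C is the root, so it is a chord tone.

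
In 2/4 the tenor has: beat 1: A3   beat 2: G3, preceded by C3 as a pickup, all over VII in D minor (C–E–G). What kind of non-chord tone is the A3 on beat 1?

Appoggiatura.

The harmony at that moment is C major triad (C, E, G); A3 is not a chord tone.
It is approached by leap up from C3 and left by step down to G3.
Leap in, step out, metrically accented — an appoggiatura.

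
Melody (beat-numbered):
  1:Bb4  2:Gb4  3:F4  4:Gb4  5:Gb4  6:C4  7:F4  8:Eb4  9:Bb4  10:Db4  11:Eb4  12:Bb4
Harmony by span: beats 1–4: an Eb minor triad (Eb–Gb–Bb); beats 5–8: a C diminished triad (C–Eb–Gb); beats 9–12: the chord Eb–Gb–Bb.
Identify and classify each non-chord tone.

The harmony at that moment is Eb minor triad (Eb, Gb, Bb); F4 is not a chord tone.
It is approached by step down from Gb4 and left by step up to Gb4.
Step away and step back to the same note — a neighbor tone (lower neighbor).
The harmony at that moment is C diminished triad (C, Eb, Gb); F4 is not a chord tone.
It is approached by leap up from C4 and left by step down to Eb4.
Leap in, step out — an appoggiatura.
The harmony at that moment is Eb minor triad (Eb, Gb, Bb); Db4 is not a chord tone.
It is approached by leap down from Bb4 and left by step up to Eb4.
Leap in, step out — an appoggiatura.

F4 (beat 3) — neighbor tone; F4 (beat 7) — appoggiatura; Db4 (beat 10) — appoggiatura.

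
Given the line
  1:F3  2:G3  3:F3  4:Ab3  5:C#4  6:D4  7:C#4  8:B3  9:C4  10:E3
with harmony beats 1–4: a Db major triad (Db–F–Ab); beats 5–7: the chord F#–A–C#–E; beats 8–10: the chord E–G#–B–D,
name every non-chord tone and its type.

G3 (beat 2) — neighbor tone; D4 (beat 6) — neighbor tone; C4 (beat 9) — escape tone.

The harmony at that moment is Db major triad (Db, F, Ab); G3 is not a chord tone.
It is approached by step up from F3 and left by step down to F3.
Step away and step back to the same note — a neighbor tone (upper neighbor).
The harmony at that moment is F# minor seventh chord (F#, A, C#, E); D4 is not a chord tone.
It is approached by step up from C#4 and left by step down to C#4.
Step away and step back to the same note — a neighbor tone (upper neighbor).
The harmony at that moment is E dominant seventh chord (E, G#, B, D); C4 is not a chord tone.
It is approached by step up from B3 and left by leap down to E3.
Step in, leap out — an escape tone.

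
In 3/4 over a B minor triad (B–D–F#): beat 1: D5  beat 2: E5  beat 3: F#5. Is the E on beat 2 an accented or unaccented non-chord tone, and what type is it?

The harmony at that moment is B minor triad (B, D, F#); E5 is not a chord tone.
It is approached by step up from D5 and left by step up to F#5.
Step in, step out in the same direction — a passing tone.
It falls on a weak beat, so it is unaccented.

Unaccented passing tone.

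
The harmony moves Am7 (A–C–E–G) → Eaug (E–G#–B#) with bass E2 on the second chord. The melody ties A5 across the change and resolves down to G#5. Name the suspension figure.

At the second chord the bass is E2. The suspended A5 lies a fourth above the bass; after resolving down by step to G#5, the interval above the bass becomes a third.
Suspension figures are named by those two intervals: 4–3.

4–3 suspension.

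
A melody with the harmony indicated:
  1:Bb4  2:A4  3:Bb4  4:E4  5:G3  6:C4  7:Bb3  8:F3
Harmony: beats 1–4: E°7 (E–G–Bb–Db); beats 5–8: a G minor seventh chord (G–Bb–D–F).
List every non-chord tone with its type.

The harmony at that moment is E diminished seventh chord (E, G, Bb, Db); A4 is not a chord tone.
It is approached by step down from Bb4 and left by step up to Bb4.
Step away and step back to the same note — a neighbor tone (lower neighbor).
The harmony at that moment is G minor seventh chord (G, Bb, D, F); C4 is not a chord tone.
It is approached by leap up from G3 and left by step down to Bb3.
Leap in, step out — an appoggiatura.

A4 (beat 2) — neighbor tone; C4 (beat 6) — appoggiatura.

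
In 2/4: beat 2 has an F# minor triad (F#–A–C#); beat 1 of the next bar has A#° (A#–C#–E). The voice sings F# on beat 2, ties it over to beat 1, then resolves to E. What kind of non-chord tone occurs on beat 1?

Suspension.

The harmony at that moment is A# diminished triad (A#, C#, E); F# is not a chord tone.
It is held over (the same pitch as the preceding F#) and left by step down to E.
Held over from the previous chord and resolving down by step — a suspension.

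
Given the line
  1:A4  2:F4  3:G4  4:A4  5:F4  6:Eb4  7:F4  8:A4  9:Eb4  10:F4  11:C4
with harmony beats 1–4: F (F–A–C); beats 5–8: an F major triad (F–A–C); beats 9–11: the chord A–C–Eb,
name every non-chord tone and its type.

The harmony at that moment is F major triad (F, A, C); G4 is not a chord tone.
It is approached by step up from F4 and left by step up to A4.
Step in, step out in the same direction — a passing tone.
The harmony at that moment is F major triad (F, A, C); Eb4 is not a chord tone.
It is approached by step down from F4 and left by step up to F4.
Step away and step back to the same note — a neighbor tone (lower neighbor).
The harmony at that moment is A diminished triad (A, C, Eb); F4 is not a chord tone.
It is approached by step up from Eb4 and left by leap down to C4.
Step in, leap out — an escape tone.

G4 (beat 3) — passing tone; Eb4 (beat 6) — neighbor tone; F4 (beat 10) — escape tone.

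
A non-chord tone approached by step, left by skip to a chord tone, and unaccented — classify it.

Escape tone.

Approach: by step. Departure: by leap. Metric position: weak.
Step in, leap out, from a weak position — an escape tone (échappée). (It is the mirror image of the appoggiatura, which leaps in and steps out on a strong beat.)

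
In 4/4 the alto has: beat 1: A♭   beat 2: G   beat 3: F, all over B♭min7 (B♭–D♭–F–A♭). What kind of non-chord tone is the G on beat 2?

Passing tone.

The harmony at that moment is B♭ minor seventh chord (B♭, D♭, F, A♭); G is not a chord tone.
It is approached by step down from A♭ and left by step down to F.
Step in, step out in the same direction — a passing tone.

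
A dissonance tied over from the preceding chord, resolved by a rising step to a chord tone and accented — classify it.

Retardation.

Approach: by preparation — the pitch is first a chord tone, then held (tied or repeated) while the harmony changes under it. Departure: up by step. Metric position: strong.
A prepared dissonance that resolves upward by step — a retardation. (The same figure resolving downward would be a suspension.)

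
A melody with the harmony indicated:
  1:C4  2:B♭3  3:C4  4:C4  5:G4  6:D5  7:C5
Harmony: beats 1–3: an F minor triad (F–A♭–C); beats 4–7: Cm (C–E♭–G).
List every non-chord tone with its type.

B♭3 (beat 2) — neighbor tone; D5 (beat 6) — appoggiatura.

The harmony at that moment is F minor triad (F, A♭, C); B♭3 is not a chord tone.
It is approached by step down from C4 and left by step up to C4.
Step away and step back to the same note — a neighbor tone (lower neighbor).
The harmony at that moment is C minor triad (C, E♭, G); D5 is not a chord tone.
It is approached by leap up from G4 and left by step down to C5.
Leap in, step out — an appoggiatura.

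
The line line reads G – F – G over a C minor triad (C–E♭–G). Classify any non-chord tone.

The harmony at that moment is C minor triad (C, E♭, G); F is not a chord tone.
It is approached by step down from G and left by step up to G.
Step away and step back to the same note — a neighbor tone (lower neighbor).

F is a neighbor tone.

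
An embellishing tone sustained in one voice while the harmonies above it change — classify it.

Pedal tone.

Approach: none. Departure: none — a single pitch is sustained while the chords change around it, passing through harmonies that do not contain it.
No melodic motion at all; the dissonance is created entirely by the moving harmonies against the stationary note — a pedal tone (pedal point).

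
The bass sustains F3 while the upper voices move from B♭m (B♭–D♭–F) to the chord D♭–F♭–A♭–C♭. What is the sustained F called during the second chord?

Pedal tone (pedal point).

The harmony at that moment is D♭ minor seventh chord (D♭, F♭, A♭, C♭); F3 is not a chord tone.
It is held over (the same pitch as the preceding F3) and then sustained as the same pitch into the next harmony.
Sustained through a change of harmony — a pedal tone.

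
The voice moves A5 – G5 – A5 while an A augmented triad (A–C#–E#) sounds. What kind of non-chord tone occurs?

G5 is a neighbor tone.

The harmony at that moment is A augmented triad (A, C#, E#); G5 is not a chord tone.
It is approached by step down from A5 and left by step up to A5.
Step away and step back to the same note — a neighbor tone (lower neighbor).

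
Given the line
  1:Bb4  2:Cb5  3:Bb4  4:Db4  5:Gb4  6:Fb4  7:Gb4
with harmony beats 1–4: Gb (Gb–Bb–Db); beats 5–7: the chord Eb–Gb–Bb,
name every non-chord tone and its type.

The harmony at that moment is Gb major triad (Gb, Bb, Db); Cb5 is not a chord tone.
It is approached by step up from Bb4 and left by step down to Bb4.
Step away and step back to the same note — a neighbor tone (upper neighbor).
The harmony at that moment is Eb minor triad (Eb, Gb, Bb); Fb4 is not a chord tone.
It is approached by step down from Gb4 and left by step up to Gb4.
Step away and step back to the same note — a neighbor tone (lower neighbor).

Cb5 (beat 2) — neighbor tone; Fb4 (beat 6) — neighbor tone.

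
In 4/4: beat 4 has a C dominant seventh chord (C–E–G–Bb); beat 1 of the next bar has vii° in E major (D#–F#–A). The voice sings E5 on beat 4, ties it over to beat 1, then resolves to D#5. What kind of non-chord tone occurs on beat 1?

Suspension.

The harmony at that moment is D# diminished triad (D#, F#, A); E5 is not a chord tone.
It is held over (the same pitch as the preceding E5) and left by step down to D#5.
Held over from the previous chord and resolving down by step — a suspension.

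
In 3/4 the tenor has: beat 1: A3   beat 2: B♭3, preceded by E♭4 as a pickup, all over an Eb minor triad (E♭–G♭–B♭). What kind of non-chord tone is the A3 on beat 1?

The harmony at that moment is E♭ minor triad (E♭, G♭, B♭); A3 is not a chord tone.
It is approached by leap down from E♭4 and left by step up to B♭3.
Leap in, step out, metrically accented — an appoggiatura.

Appoggiatura.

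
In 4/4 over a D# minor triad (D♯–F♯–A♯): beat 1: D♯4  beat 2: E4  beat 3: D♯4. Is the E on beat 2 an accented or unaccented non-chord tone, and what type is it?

The harmony at that moment is D♯ minor triad (D♯, F♯, A♯); E4 is not a chord tone.
It is approached by step up from D♯4 and left by step down to D♯4.
Step away and step back to the same note — a neighbor tone (upper neighbor).
It falls on a weak beat, so it is unaccented.

Unaccented neighbor tone.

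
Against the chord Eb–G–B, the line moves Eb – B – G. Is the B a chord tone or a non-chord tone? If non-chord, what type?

Chord tone (the fifth of Eb augmented triad).

Eb augmented triad contains Eb, G, B; B is the fifth, so it is a chord tone.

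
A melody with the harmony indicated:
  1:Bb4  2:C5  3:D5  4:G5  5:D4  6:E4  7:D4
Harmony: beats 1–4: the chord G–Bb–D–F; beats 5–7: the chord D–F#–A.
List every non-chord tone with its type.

The harmony at that moment is G minor seventh chord (G, Bb, D, F); C5 is not a chord tone.
It is approached by step up from Bb4 and left by step up to D5.
Step in, step out in the same direction — a passing tone.
The harmony at that moment is D major triad (D, F#, A); E4 is not a chord tone.
It is approached by step up from D4 and left by step down to D4.
Step away and step back to the same note — a neighbor tone (upper neighbor).

C5 (beat 2) — passing tone; E4 (beat 6) — neighbor tone.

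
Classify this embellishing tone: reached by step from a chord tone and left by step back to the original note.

Approach: by step. Departure: by step in the opposite direction, back to the starting pitch.
Stepwise on both sides but reversing to return to the same chord tone — a neighbor tone. (Had it continued onward in the same direction it would be a passing tone instead.)

Neighbor tone.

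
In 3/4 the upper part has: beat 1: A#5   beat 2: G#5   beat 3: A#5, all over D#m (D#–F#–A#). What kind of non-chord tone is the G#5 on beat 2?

The harmony at that moment is D# minor triad (D#, F#, A#); G#5 is not a chord tone.
It is approached by step down from A#5 and left by step up to A#5.
Step away and step back to the same note — a neighbor tone (lower neighbor).

Lower neighbor tone.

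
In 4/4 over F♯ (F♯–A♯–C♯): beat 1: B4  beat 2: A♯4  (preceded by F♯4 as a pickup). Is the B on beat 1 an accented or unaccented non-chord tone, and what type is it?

The harmony at that moment is F♯ major triad (F♯, A♯, C♯); B4 is not a chord tone.
It is approached by leap up from F♯4 and left by step down to A♯4.
Leap in, step out — an appoggiatura.
It falls on the downbeat, so it is accented.

Accented appoggiatura.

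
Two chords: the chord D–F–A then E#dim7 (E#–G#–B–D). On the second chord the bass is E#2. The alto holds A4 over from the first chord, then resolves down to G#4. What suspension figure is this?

At the second chord the bass is E#2. The suspended A4 lies a fourth above the bass; after resolving down by step to G#4, the interval above the bass becomes a third.
Suspension figures are named by those two intervals: 4–3.

4–3 suspension.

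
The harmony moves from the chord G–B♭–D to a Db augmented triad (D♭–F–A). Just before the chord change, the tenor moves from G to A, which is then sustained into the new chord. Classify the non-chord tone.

A is an anticipation.

The harmony at that moment is G minor triad (G, B♭, D); A is not a chord tone.
It is approached by step up from G and then sustained as the same pitch into the next harmony.
Arriving early and becoming a chord tone when the harmony changes — an anticipation.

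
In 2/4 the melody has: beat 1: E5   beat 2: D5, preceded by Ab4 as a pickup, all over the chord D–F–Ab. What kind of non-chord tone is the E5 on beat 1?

The harmony at that moment is D diminished triad (D, F, Ab); E5 is not a chord tone.
It is approached by leap up from Ab4 and left by step down to D5.
Leap in, step out, metrically accented — an appoggiatura.

Appoggiatura.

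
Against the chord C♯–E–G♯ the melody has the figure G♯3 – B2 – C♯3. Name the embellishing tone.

The harmony at that moment is C♯ minor triad (C♯, E, G♯); B2 is not a chord tone.
It is approached by leap down from G♯3 and left by step up to C♯3.
Leap in, step out — an appoggiatura.

B2 is an appoggiatura.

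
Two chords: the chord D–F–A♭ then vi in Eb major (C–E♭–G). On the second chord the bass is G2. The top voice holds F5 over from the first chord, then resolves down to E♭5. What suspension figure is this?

At the second chord the bass is G2. The suspended F5 lies a seventh above the bass; after resolving down by step to E♭5, the interval above the bass becomes a sixth.
Suspension figures are named by those two intervals: 7–6.

7–6 suspension.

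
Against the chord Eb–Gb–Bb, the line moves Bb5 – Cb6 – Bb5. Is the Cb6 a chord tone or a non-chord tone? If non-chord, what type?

The harmony at that moment is Eb minor triad (Eb, Gb, Bb); Cb6 is not a chord tone.
It is approached by step up from Bb5 and left by step down to Bb5.
Step away and step back to the same note — a neighbor tone (upper neighbor).

Non-chord tone — a neighbor tone.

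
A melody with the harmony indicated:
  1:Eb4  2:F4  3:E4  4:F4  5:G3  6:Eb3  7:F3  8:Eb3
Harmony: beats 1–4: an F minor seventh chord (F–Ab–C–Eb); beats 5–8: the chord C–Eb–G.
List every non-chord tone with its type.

E4 (beat 3) — neighbor tone; F3 (beat 7) — neighbor tone.

The harmony at that moment is F minor seventh chord (F, Ab, C, Eb); E4 is not a chord tone.
It is approached by step down from F4 and left by step up to F4.
Step away and step back to the same note — a neighbor tone (lower neighbor).
The harmony at that moment is C minor triad (C, Eb, G); F3 is not a chord tone.
It is approached by step up from Eb3 and left by step down to Eb3.
Step away and step back to the same note — a neighbor tone (upper neighbor).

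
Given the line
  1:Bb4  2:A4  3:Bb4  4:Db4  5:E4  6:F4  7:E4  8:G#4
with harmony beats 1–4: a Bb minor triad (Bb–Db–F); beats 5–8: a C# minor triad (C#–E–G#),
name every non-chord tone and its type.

The harmony at that moment is Bb minor triad (Bb, Db, F); A4 is not a chord tone.
It is approached by step down from Bb4 and left by step up to Bb4.
Step away and step back to the same note — a neighbor tone (lower neighbor).
The harmony at that moment is C# minor triad (C#, E, G#); F4 is not a chord tone.
It is approached by step up from E4 and left by step down to E4.
Step away and step back to the same note — a neighbor tone (upper neighbor).

A4 (beat 2) — neighbor tone; F4 (beat 6) — neighbor tone.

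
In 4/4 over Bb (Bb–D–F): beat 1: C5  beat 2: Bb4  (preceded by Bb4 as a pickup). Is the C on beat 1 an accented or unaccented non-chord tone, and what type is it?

Accented neighbor tone.

The harmony at that moment is Bb major triad (Bb, D, F); C5 is not a chord tone.
It is approached by step up from Bb4 and left by step down to Bb4.
Step away and step back to the same note — a neighbor tone (upper neighbor).
It falls on the downbeat, so it is accented.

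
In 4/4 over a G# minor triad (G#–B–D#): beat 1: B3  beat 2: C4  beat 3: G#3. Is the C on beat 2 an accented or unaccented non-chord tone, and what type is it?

The harmony at that moment is G# minor triad (G#, B, D#); C4 is not a chord tone.
It is approached by step up from B3 and left by leap down to G#3.
Step in, leap out — an escape tone.
It falls on a weak beat, so it is unaccented.

Unaccented escape tone.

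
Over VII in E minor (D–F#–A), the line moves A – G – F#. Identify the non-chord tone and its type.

G is a passing tone.

The harmony at that moment is D major triad (D, F#, A); G is not a chord tone.
It is approached by step down from A and left by step down to F#.
Step in, step out in the same direction — a passing tone.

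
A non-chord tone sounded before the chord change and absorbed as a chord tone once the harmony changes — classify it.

Anticipation.

Approach: ahead of the chord change (typically by step), so it is dissonant against the current harmony. Departure: none — the same pitch is restated or held and is a chord tone of the new harmony.
Dissonant first, consonant once the harmony catches up: the note simply arrives early — an anticipation. (The reverse timing, consonant first and dissonant after the change, would be a suspension or retardation.)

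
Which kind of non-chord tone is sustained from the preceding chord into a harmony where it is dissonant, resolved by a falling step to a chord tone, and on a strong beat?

Suspension.

Approach: by preparation — the pitch is first a chord tone, then held (tied or repeated) while the harmony changes under it. Departure: down by step. Metric position: strong.
A prepared dissonance that resolves downward by step — a suspension. (The same figure resolving upward would be a retardation.)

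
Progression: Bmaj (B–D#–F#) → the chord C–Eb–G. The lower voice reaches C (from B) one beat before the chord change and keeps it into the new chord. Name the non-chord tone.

The harmony at that moment is B major triad (B, D#, F#); C is not a chord tone.
It is approached by step up from B and then sustained as the same pitch into the next harmony.
Arriving early and becoming a chord tone when the harmony changes — an anticipation.

C is an anticipation.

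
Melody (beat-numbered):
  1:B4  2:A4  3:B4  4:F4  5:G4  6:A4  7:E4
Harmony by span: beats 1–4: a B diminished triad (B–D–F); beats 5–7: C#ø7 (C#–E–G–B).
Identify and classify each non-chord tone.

The harmony at that moment is B diminished triad (B, D, F); A4 is not a chord tone.
It is approached by step down from B4 and left by step up to B4.
Step away and step back to the same note — a neighbor tone (lower neighbor).
The harmony at that moment is C# half-diminished seventh chord (C#, E, G, B); A4 is not a chord tone.
It is approached by step up from G4 and left by leap down to E4.
Step in, leap out — an escape tone.

A4 (beat 2) — neighbor tone; A4 (beat 6) — escape tone.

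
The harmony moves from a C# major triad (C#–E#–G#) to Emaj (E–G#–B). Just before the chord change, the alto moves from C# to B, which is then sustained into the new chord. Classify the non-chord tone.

B is an anticipation.

The harmony at that moment is C# major triad (C#, E#, G#); B is not a chord tone.
It is approached by step down from C# and then sustained as the same pitch into the next harmony.
Arriving early and becoming a chord tone when the harmony changes — an anticipation.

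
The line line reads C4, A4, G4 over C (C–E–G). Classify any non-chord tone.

A4 is an appoggiatura.

The harmony at that moment is C major triad (C, E, G); A4 is not a chord tone.
It is approached by leap up from C4 and left by step down to G4.
Leap in, step out — an appoggiatura.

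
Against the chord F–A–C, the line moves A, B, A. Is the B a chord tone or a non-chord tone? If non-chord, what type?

The harmony at that moment is F major triad (F, A, C); B is not a chord tone.
It is approached by step up from A and left by step down to A.
Step away and step back to the same note — a neighbor tone (upper neighbor).

Non-chord tone — a neighbor tone.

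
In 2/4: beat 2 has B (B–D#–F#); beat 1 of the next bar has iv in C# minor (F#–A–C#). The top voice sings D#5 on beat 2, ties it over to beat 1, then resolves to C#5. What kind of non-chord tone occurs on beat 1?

Suspension.

The harmony at that moment is F# minor triad (F#, A, C#); D#5 is not a chord tone.
It is held over (the same pitch as the preceding D#5) and left by step down to C#5.
Held over from the previous chord and resolving down by step — a suspension.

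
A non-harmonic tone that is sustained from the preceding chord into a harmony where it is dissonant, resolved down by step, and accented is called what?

Suspension.

Approach: by preparation — the pitch is first a chord tone, then held (tied or repeated) while the harmony changes under it. Departure: down by step. Metric position: strong.
A prepared dissonance that resolves downward by step — a suspension. (The same figure resolving upward would be a retardation.)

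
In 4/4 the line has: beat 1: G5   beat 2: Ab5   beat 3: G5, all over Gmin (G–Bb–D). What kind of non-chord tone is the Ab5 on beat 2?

Upper neighbor tone.

The harmony at that moment is G minor triad (G, Bb, D); Ab5 is not a chord tone.
It is approached by step up from G5 and left by step down to G5.
Step away and step back to the same note — a neighbor tone (upper neighbor).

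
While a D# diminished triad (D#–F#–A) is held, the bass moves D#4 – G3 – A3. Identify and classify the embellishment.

The harmony at that moment is D# diminished triad (D#, F#, A); G3 is not a chord tone.
It is approached by leap down from D#4 and left by step up to A3.
Leap in, step out — an appoggiatura.

G3 is an appoggiatura.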